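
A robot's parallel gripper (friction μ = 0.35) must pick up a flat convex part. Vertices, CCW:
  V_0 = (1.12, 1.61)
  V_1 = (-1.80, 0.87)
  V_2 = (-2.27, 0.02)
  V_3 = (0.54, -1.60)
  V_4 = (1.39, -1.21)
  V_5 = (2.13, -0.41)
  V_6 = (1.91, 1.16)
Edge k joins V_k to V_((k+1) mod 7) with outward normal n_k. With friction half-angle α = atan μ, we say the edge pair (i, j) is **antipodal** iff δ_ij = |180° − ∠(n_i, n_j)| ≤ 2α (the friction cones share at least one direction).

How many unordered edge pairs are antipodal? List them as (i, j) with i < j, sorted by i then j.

count = 6; pairs: (0,3), (0,4), (1,3), (1,4), (1,5), (2,6)

α = atan 0.35 = 19.29°;  2α = 38.58°
n_0 = (-0.2457, +0.9694)
n_1 = (-0.8751, +0.4839)
n_2 = (-0.4995, -0.8663)
n_3 = (+0.4170, -0.9089)
n_4 = (+0.7341, -0.6790)
n_5 = (+0.9903, +0.1388)
n_6 = (+0.4950, +0.8689)
  (0,1): δ = 133.16°  ·
  (0,2): δ = 44.18°  ·
  (0,3): δ = 10.43°  ✓
  (0,4): δ = 33.01°  ✓
  (0,5): δ = 83.76°  ·
  (0,6): δ = 136.11°  ·
  (1,2): δ = 91.02°  ·
  (1,3): δ = 36.41°  ✓
  (1,4): δ = 13.83°  ✓
  (1,5): δ = 36.92°  ✓
  (1,6): δ = 89.27°  ·
  (2,3): δ = 125.39°  ·
  (2,4): δ = 102.80°  ·
  (2,5): δ = 52.06°  ·
  (2,6): δ = 0.30°  ✓
  (3,4): δ = 157.42°  ·
  (3,5): δ = 106.67°  ·
  (3,6): δ = 54.31°  ·
  (4,5): δ = 129.25°  ·
  (4,6): δ = 76.90°  ·
  (5,6): δ = 127.64°  ·
antipodal pairs: 6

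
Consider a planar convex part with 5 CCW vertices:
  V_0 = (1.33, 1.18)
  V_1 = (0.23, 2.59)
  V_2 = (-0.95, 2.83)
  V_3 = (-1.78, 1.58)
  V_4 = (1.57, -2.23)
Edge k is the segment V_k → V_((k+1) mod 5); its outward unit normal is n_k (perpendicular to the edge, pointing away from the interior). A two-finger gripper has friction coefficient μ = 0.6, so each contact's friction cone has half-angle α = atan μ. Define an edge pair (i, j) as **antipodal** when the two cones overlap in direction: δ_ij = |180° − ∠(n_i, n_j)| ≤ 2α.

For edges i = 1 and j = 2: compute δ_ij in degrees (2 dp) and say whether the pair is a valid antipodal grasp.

δ = 112.09°, invalid

α = atan 0.6 = 30.96°;  2α = 61.93°
edge 1: e_1 = (-1.18, +0.24);  n_1 = (+0.1993, +0.9799)
edge 2: e_2 = (-0.83, -1.25);  n_2 = (-0.8331, +0.5532)
∠(n_1, n_2) = 67.91°
δ = |180° − 67.91°| = 112.09°
112.09° > 2α = 61.93°  →  invalid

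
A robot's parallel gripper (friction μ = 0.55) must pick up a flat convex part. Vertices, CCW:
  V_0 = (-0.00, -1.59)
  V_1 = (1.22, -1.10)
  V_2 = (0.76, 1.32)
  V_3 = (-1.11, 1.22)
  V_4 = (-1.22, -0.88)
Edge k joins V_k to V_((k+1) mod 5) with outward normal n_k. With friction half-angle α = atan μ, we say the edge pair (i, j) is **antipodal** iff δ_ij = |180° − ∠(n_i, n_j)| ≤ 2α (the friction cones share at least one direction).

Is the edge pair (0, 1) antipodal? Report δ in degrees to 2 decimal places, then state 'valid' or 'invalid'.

α = atan 0.55 = 28.81°;  2α = 57.62°
edge 0: e_0 = (+1.22, +0.49);  n_0 = (+0.3727, -0.9280)
edge 1: e_1 = (-0.46, +2.42);  n_1 = (+0.9824, +0.1867)
∠(n_0, n_1) = 78.88°
δ = |180° − 78.88°| = 101.12°
101.12° > 2α = 57.62°  →  invalid

δ = 101.12°, invalid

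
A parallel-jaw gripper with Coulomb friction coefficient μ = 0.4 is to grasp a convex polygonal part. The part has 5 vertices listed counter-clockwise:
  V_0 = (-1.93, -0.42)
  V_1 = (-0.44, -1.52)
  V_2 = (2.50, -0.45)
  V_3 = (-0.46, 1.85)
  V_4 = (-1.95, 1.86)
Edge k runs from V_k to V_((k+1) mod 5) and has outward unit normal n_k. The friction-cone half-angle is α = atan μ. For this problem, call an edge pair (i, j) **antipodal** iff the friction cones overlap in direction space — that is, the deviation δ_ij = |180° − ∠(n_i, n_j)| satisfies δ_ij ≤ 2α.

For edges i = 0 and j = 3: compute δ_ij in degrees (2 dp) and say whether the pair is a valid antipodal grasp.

δ = 36.05°, valid

α = atan 0.4 = 21.80°;  2α = 43.60°
edge 0: e_0 = (+1.49, -1.10);  n_0 = (-0.5939, -0.8045)
edge 3: e_3 = (-1.49, +0.01);  n_3 = (+0.0067, +1.0000)
∠(n_0, n_3) = 143.95°
δ = |180° − 143.95°| = 36.05°
36.05° ≤ 2α = 43.60°  →  valid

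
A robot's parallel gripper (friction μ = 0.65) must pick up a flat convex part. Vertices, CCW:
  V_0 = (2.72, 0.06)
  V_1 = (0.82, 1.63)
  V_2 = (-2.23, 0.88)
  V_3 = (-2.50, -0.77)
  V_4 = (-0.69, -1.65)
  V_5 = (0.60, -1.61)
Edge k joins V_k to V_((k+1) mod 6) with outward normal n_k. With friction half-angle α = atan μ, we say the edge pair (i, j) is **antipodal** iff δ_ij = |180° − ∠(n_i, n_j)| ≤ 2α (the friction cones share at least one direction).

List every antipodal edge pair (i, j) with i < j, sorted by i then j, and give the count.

count = 7; pairs: (0,2), (0,3), (0,4), (1,3), (1,4), (1,5), (2,5)

α = atan 0.65 = 33.02°;  2α = 66.05°
n_0 = (+0.6370, +0.7709)
n_1 = (-0.2388, +0.9711)
n_2 = (-0.9869, +0.1615)
n_3 = (-0.4372, -0.8993)
n_4 = (+0.0310, -0.9995)
n_5 = (+0.6188, -0.7855)
  (0,1): δ = 126.62°  ·
  (0,2): δ = 59.73°  ✓
  (0,3): δ = 13.64°  ✓
  (0,4): δ = 41.34°  ✓
  (0,5): δ = 77.80°  ·
  (1,2): δ = 113.11°  ·
  (1,3): δ = 39.74°  ✓
  (1,4): δ = 12.04°  ✓
  (1,5): δ = 24.41°  ✓
  (2,3): δ = 106.64°  ·
  (2,4): δ = 78.93°  ·
  (2,5): δ = 42.48°  ✓
  (3,4): δ = 152.30°  ·
  (3,5): δ = 115.84°  ·
  (4,5): δ = 143.55°  ·
antipodal pairs: 7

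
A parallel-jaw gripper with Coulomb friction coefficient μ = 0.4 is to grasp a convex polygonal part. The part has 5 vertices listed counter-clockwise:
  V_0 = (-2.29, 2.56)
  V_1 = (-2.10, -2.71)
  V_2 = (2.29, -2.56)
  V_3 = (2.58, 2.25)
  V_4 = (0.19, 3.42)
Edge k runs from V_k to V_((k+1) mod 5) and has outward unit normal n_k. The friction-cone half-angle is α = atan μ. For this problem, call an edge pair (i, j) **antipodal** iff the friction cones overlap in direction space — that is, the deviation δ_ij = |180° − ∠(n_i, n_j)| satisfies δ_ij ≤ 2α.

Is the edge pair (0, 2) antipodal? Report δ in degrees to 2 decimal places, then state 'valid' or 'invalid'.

δ = 5.52°, valid

α = atan 0.4 = 21.80°;  2α = 43.60°
edge 0: e_0 = (+0.19, -5.27);  n_0 = (-0.9994, -0.0360)
edge 2: e_2 = (+0.29, +4.81);  n_2 = (+0.9982, -0.0602)
∠(n_0, n_2) = 174.48°
δ = |180° − 174.48°| = 5.52°
5.52° ≤ 2α = 43.60°  →  valid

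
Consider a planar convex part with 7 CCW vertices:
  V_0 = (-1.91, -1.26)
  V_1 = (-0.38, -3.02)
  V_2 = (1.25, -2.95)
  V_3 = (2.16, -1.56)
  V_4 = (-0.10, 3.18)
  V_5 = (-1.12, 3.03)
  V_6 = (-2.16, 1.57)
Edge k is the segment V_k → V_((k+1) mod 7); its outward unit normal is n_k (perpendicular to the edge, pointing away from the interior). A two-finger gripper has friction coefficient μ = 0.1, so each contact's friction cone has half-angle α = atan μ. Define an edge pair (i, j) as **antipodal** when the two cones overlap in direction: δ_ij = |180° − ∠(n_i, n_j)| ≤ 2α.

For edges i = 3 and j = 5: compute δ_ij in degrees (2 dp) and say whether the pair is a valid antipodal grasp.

α = atan 0.1 = 5.71°;  2α = 11.42°
edge 3: e_3 = (-2.26, +4.74);  n_3 = (+0.9026, +0.4304)
edge 5: e_5 = (-1.04, -1.46);  n_5 = (-0.8145, +0.5802)
∠(n_3, n_5) = 119.05°
δ = |180° − 119.05°| = 60.95°
60.95° > 2α = 11.42°  →  invalid

δ = 60.95°, invalid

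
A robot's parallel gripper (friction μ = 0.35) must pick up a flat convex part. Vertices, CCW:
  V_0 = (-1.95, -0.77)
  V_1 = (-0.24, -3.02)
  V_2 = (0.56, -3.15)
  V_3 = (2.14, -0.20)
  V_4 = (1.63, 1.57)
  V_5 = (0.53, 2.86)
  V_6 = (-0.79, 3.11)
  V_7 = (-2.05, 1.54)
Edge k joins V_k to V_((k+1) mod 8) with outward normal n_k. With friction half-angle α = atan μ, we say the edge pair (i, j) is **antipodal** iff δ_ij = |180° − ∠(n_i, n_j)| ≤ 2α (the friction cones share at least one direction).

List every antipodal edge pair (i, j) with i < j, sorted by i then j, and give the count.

count = 7; pairs: (0,3), (0,4), (1,5), (2,6), (2,7), (3,7), (4,7)

α = atan 0.35 = 19.29°;  2α = 38.58°
n_0 = (-0.7962, -0.6051)
n_1 = (-0.1604, -0.9871)
n_2 = (+0.8815, -0.4721)
n_3 = (+0.9609, +0.2769)
n_4 = (+0.7609, +0.6488)
n_5 = (+0.1861, +0.9825)
n_6 = (-0.7799, +0.6259)
n_7 = (-0.9991, -0.0432)
  (0,1): δ = 136.46°  ·
  (0,2): δ = 65.41°  ·
  (0,3): δ = 21.16°  ✓
  (0,4): δ = 3.22°  ✓
  (0,5): δ = 42.04°  ·
  (0,6): δ = 104.02°  ·
  (0,7): δ = 145.24°  ·
  (1,2): δ = 108.94°  ·
  (1,3): δ = 64.70°  ·
  (1,4): δ = 40.32°  ·
  (1,5): δ = 1.49°  ✓
  (1,6): δ = 60.48°  ·
  (1,7): δ = 101.71°  ·
  (2,3): δ = 135.75°  ·
  (2,4): δ = 111.37°  ·
  (2,5): δ = 72.55°  ·
  (2,6): δ = 10.58°  ✓
  (2,7): δ = 30.65°  ✓
  (3,4): δ = 155.62°  ·
  (3,5): δ = 116.80°  ·
  (3,6): δ = 54.82°  ·
  (3,7): δ = 13.59°  ✓
  (4,5): δ = 141.18°  ·
  (4,6): δ = 79.20°  ·
  (4,7): δ = 37.98°  ✓
  (5,6): δ = 118.02°  ·
  (5,7): δ = 76.80°  ·
  (6,7): δ = 138.77°  ·
antipodal pairs: 7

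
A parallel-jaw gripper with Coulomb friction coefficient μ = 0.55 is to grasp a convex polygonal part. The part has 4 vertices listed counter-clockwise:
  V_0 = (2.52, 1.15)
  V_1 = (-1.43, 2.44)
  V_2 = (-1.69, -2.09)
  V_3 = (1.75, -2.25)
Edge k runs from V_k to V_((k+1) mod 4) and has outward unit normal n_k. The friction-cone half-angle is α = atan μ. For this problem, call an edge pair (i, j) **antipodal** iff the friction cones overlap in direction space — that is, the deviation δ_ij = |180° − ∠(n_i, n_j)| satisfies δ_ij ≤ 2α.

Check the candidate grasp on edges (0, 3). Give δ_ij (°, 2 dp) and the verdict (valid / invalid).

α = atan 0.55 = 28.81°;  2α = 57.62°
edge 0: e_0 = (-3.95, +1.29);  n_0 = (+0.3104, +0.9506)
edge 3: e_3 = (+0.77, +3.40);  n_3 = (+0.9753, -0.2209)
∠(n_0, n_3) = 84.67°
δ = |180° − 84.67°| = 95.33°
95.33° > 2α = 57.62°  →  invalid

δ = 95.33°, invalid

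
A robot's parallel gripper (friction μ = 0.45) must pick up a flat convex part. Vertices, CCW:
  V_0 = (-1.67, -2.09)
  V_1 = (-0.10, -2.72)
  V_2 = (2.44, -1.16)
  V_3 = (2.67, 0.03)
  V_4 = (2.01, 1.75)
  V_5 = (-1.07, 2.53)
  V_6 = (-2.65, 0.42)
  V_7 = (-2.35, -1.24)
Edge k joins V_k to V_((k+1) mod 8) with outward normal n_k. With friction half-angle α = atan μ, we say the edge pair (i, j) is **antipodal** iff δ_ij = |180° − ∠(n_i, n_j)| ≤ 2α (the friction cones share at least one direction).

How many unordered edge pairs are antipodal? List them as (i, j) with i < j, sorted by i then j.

α = atan 0.45 = 24.23°;  2α = 48.46°
n_0 = (-0.3724, -0.9281)
n_1 = (+0.5233, -0.8521)
n_2 = (+0.9818, -0.1898)
n_3 = (+0.9336, +0.3583)
n_4 = (+0.2455, +0.9694)
n_5 = (-0.8005, +0.5994)
n_6 = (-0.9841, -0.1778)
n_7 = (-0.7809, -0.6247)
  (0,1): δ = 126.58°  ·
  (0,2): δ = 79.07°  ·
  (0,3): δ = 47.14°  ✓
  (0,4): δ = 7.65°  ✓
  (0,5): δ = 75.04°  ·
  (0,6): δ = 122.11°  ·
  (0,7): δ = 150.52°  ·
  (1,2): δ = 132.50°  ·
  (1,3): δ = 100.56°  ·
  (1,4): δ = 45.77°  ✓
  (1,5): δ = 21.62°  ✓
  (1,6): δ = 68.69°  ·
  (1,7): δ = 97.10°  ·
  (2,3): δ = 148.07°  ·
  (2,4): δ = 93.27°  ·
  (2,5): δ = 25.89°  ✓
  (2,6): δ = 21.18°  ✓
  (2,7): δ = 49.60°  ·
  (3,4): δ = 125.20°  ·
  (3,5): δ = 57.82°  ·
  (3,6): δ = 10.75°  ✓
  (3,7): δ = 17.67°  ✓
  (4,5): δ = 112.62°  ·
  (4,6): δ = 65.54°  ·
  (4,7): δ = 37.13°  ✓
  (5,6): δ = 132.93°  ·
  (5,7): δ = 104.51°  ·
  (6,7): δ = 151.58°  ·
antipodal pairs: 9

count = 9; pairs: (0,3), (0,4), (1,4), (1,5), (2,5), (2,6), (3,6), (3,7), (4,7)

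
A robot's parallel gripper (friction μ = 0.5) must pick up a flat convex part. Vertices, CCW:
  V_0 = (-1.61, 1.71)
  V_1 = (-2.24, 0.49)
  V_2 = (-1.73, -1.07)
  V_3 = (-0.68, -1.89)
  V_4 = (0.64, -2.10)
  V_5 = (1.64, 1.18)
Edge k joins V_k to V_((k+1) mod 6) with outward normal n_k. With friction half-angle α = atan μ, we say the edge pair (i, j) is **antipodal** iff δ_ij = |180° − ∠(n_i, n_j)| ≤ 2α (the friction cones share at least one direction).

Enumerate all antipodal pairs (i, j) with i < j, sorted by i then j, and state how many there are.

count = 4; pairs: (0,4), (1,4), (2,5), (3,5)

α = atan 0.5 = 26.57°;  2α = 53.13°
n_0 = (-0.8885, +0.4588)
n_1 = (-0.9505, -0.3107)
n_2 = (-0.6155, -0.7881)
n_3 = (-0.1571, -0.9876)
n_4 = (+0.9565, -0.2916)
n_5 = (+0.1610, +0.9870)
  (0,1): δ = 134.58°  ·
  (0,2): δ = 100.68°  ·
  (0,3): δ = 71.73°  ·
  (0,4): δ = 10.36°  ✓
  (0,5): δ = 108.05°  ·
  (1,2): δ = 146.09°  ·
  (1,3): δ = 117.14°  ·
  (1,4): δ = 35.06°  ✓
  (1,5): δ = 62.63°  ·
  (2,3): δ = 151.05°  ·
  (2,4): δ = 68.97°  ·
  (2,5): δ = 28.73°  ✓
  (3,4): δ = 97.92°  ·
  (3,5): δ = 0.22°  ✓
  (4,5): δ = 82.31°  ·
antipodal pairs: 4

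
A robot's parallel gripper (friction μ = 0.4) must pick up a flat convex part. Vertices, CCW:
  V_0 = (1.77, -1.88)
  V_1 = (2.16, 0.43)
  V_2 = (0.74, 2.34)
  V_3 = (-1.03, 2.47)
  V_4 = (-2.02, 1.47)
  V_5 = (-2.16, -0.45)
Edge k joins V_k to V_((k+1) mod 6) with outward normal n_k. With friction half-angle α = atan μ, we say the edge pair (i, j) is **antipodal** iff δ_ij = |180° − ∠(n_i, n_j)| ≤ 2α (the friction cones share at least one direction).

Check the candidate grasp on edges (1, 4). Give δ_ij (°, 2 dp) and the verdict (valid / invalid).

α = atan 0.4 = 21.80°;  2α = 43.60°
edge 1: e_1 = (-1.42, +1.91);  n_1 = (+0.8025, +0.5966)
edge 4: e_4 = (-0.14, -1.92);  n_4 = (-0.9974, +0.0727)
∠(n_1, n_4) = 139.20°
δ = |180° − 139.20°| = 40.80°
40.80° ≤ 2α = 43.60°  →  valid

δ = 40.80°, valid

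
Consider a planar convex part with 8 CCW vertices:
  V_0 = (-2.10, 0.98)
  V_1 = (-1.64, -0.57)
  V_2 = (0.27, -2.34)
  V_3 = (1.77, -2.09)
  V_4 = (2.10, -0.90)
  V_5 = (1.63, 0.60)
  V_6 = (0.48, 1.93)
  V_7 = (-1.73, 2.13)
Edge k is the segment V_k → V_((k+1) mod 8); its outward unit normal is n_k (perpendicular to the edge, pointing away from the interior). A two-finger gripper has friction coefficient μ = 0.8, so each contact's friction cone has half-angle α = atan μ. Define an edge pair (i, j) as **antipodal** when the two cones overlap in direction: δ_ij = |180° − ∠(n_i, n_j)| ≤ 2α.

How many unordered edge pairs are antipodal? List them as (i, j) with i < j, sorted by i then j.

count = 14; pairs: (0,3), (0,4), (0,5), (0,6), (1,3), (1,4), (1,5), (1,6), (2,5), (2,6), (2,7), (3,7), (4,7), (5,7)

α = atan 0.8 = 38.66°;  2α = 77.32°
n_0 = (-0.9587, -0.2845)
n_1 = (-0.6797, -0.7335)
n_2 = (+0.1644, -0.9864)
n_3 = (+0.9636, -0.2672)
n_4 = (+0.9543, +0.2990)
n_5 = (+0.7564, +0.6541)
n_6 = (+0.0901, +0.9959)
n_7 = (-0.9519, +0.3063)
  (0,1): δ = 149.35°  ·
  (0,2): δ = 97.07°  ·
  (0,3): δ = 32.03°  ✓
  (0,4): δ = 0.87°  ✓
  (0,5): δ = 24.32°  ✓
  (0,6): δ = 68.30°  ✓
  (0,7): δ = 145.64°  ·
  (1,2): δ = 127.72°  ·
  (1,3): δ = 62.68°  ✓
  (1,4): δ = 29.78°  ✓
  (1,5): δ = 6.33°  ✓
  (1,6): δ = 37.65°  ✓
  (1,7): δ = 114.99°  ·
  (2,3): δ = 114.96°  ·
  (2,4): δ = 82.06°  ·
  (2,5): δ = 58.61°  ✓
  (2,6): δ = 14.63°  ✓
  (2,7): δ = 62.70°  ✓
  (3,4): δ = 147.10°  ·
  (3,5): δ = 123.65°  ·
  (3,6): δ = 79.67°  ·
  (3,7): δ = 2.34°  ✓
  (4,5): δ = 156.55°  ·
  (4,6): δ = 112.57°  ·
  (4,7): δ = 35.23°  ✓
  (5,6): δ = 136.02°  ·
  (5,7): δ = 58.68°  ✓
  (6,7): δ = 102.66°  ·
antipodal pairs: 14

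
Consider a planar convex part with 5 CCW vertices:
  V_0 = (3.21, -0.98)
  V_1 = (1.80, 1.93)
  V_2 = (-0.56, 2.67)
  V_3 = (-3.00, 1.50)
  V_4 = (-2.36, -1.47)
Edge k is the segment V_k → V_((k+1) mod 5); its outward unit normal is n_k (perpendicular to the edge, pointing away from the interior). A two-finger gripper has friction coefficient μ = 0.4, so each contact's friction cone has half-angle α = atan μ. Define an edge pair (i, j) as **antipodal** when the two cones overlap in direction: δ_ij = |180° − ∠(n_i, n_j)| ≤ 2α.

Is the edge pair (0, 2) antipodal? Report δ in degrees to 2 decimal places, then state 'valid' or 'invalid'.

δ = 90.23°, invalid

α = atan 0.4 = 21.80°;  2α = 43.60°
edge 0: e_0 = (-1.41, +2.91);  n_0 = (+0.8999, +0.4360)
edge 2: e_2 = (-2.44, -1.17);  n_2 = (-0.4324, +0.9017)
∠(n_0, n_2) = 89.77°
δ = |180° − 89.77°| = 90.23°
90.23° > 2α = 43.60°  →  invalid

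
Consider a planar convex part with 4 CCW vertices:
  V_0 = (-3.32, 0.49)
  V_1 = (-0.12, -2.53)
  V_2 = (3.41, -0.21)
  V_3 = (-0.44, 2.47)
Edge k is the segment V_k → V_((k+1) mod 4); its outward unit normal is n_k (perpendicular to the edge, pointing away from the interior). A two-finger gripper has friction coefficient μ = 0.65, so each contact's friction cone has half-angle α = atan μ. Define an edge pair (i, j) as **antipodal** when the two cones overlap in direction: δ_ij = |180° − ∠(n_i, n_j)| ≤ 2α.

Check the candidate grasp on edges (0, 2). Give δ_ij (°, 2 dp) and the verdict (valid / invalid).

α = atan 0.65 = 33.02°;  2α = 66.05°
edge 0: e_0 = (+3.20, -3.02);  n_0 = (-0.6864, -0.7273)
edge 2: e_2 = (-3.85, +2.68);  n_2 = (+0.5713, +0.8207)
∠(n_0, n_2) = 171.50°
δ = |180° − 171.50°| = 8.50°
8.50° ≤ 2α = 66.05°  →  valid

δ = 8.50°, valid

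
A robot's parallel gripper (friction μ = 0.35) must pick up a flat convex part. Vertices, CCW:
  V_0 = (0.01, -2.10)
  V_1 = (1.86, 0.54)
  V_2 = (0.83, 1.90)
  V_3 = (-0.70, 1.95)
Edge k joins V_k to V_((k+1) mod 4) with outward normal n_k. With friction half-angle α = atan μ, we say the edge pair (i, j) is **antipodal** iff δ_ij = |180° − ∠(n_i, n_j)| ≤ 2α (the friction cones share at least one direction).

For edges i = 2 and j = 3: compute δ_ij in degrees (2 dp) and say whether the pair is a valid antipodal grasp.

δ = 78.18°, invalid

α = atan 0.35 = 19.29°;  2α = 38.58°
edge 2: e_2 = (-1.53, +0.05);  n_2 = (+0.0327, +0.9995)
edge 3: e_3 = (+0.71, -4.05);  n_3 = (-0.9850, -0.1727)
∠(n_2, n_3) = 101.82°
δ = |180° − 101.82°| = 78.18°
78.18° > 2α = 38.58°  →  invalid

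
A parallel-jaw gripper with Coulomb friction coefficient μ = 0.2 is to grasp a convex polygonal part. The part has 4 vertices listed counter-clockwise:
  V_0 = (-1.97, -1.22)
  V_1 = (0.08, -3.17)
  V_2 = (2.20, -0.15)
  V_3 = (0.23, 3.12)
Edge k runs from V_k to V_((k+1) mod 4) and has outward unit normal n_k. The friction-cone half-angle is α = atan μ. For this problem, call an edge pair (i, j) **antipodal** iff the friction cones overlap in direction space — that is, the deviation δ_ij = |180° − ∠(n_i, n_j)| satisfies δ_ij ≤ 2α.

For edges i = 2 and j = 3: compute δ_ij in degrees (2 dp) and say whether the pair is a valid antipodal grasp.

δ = 57.95°, invalid

α = atan 0.2 = 11.31°;  2α = 22.62°
edge 2: e_2 = (-1.97, +3.27);  n_2 = (+0.8566, +0.5160)
edge 3: e_3 = (-2.20, -4.34);  n_3 = (-0.8919, +0.4521)
∠(n_2, n_3) = 122.05°
δ = |180° − 122.05°| = 57.95°
57.95° > 2α = 22.62°  →  invalid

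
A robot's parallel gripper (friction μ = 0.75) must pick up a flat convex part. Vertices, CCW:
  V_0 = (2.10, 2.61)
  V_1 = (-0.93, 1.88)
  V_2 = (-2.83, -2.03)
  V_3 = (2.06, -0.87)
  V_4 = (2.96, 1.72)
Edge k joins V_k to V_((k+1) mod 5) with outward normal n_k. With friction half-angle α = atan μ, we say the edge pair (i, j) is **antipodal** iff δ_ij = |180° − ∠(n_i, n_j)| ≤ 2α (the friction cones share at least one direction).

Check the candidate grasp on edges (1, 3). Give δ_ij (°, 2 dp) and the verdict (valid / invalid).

α = atan 0.75 = 36.87°;  2α = 73.74°
edge 1: e_1 = (-1.90, -3.91);  n_1 = (-0.8994, +0.4371)
edge 3: e_3 = (+0.90, +2.59);  n_3 = (+0.9446, -0.3282)
∠(n_1, n_3) = 173.25°
δ = |180° − 173.25°| = 6.75°
6.75° ≤ 2α = 73.74°  →  valid

δ = 6.75°, valid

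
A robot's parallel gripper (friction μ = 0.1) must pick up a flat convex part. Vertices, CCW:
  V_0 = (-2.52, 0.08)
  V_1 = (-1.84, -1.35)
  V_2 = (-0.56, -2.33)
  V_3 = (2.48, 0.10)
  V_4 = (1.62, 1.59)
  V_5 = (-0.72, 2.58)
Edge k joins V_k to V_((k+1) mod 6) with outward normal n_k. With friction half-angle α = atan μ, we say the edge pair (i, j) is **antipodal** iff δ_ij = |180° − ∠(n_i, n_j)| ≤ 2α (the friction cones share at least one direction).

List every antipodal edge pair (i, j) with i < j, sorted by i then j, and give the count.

count = 1; pairs: (0,3)

α = atan 0.1 = 5.71°;  2α = 11.42°
n_0 = (-0.9031, -0.4294)
n_1 = (-0.6079, -0.7940)
n_2 = (+0.6244, -0.7811)
n_3 = (+0.8661, +0.4999)
n_4 = (+0.3896, +0.9210)
n_5 = (-0.8115, +0.5843)
  (0,1): δ = 152.87°  ·
  (0,2): δ = 76.80°  ·
  (0,3): δ = 4.56°  ✓
  (0,4): δ = 41.64°  ·
  (0,5): δ = 118.81°  ·
  (1,2): δ = 103.92°  ·
  (1,3): δ = 22.57°  ·
  (1,4): δ = 14.51°  ·
  (1,5): δ = 91.68°  ·
  (2,3): δ = 98.64°  ·
  (2,4): δ = 61.57°  ·
  (2,5): δ = 15.61°  ·
  (3,4): δ = 142.92°  ·
  (3,5): δ = 65.75°  ·
  (4,5): δ = 102.82°  ·
antipodal pairs: 1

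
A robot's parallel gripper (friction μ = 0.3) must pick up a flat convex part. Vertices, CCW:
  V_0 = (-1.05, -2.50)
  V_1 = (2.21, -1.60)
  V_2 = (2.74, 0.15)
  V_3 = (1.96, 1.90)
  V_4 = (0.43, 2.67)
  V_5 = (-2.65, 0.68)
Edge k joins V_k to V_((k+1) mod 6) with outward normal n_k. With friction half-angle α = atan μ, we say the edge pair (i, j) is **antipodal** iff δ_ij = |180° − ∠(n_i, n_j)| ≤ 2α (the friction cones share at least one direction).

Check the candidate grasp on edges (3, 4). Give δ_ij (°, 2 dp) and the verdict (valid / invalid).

δ = 120.42°, invalid

α = atan 0.3 = 16.70°;  2α = 33.40°
edge 3: e_3 = (-1.53, +0.77);  n_3 = (+0.4495, +0.8933)
edge 4: e_4 = (-3.08, -1.99);  n_4 = (-0.5427, +0.8399)
∠(n_3, n_4) = 59.58°
δ = |180° − 59.58°| = 120.42°
120.42° > 2α = 33.40°  →  invalid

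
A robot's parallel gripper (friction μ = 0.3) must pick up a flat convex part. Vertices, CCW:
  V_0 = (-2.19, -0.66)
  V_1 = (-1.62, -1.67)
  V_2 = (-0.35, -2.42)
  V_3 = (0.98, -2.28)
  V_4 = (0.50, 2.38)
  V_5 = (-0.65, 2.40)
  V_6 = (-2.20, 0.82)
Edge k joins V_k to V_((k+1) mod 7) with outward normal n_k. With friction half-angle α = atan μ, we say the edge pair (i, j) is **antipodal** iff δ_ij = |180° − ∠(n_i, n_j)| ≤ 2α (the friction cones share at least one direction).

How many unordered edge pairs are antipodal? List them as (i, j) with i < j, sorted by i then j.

α = atan 0.3 = 16.70°;  2α = 33.40°
n_0 = (-0.8709, -0.4915)
n_1 = (-0.5085, -0.8611)
n_2 = (+0.1047, -0.9945)
n_3 = (+0.9947, +0.1025)
n_4 = (+0.0174, +0.9998)
n_5 = (-0.7139, +0.7003)
n_6 = (-1.0000, -0.0068)
  (0,1): δ = 150.00°  ·
  (0,2): δ = 113.43°  ·
  (0,3): δ = 23.56°  ✓
  (0,4): δ = 59.57°  ·
  (0,5): δ = 106.11°  ·
  (0,6): δ = 150.95°  ·
  (1,2): δ = 143.43°  ·
  (1,3): δ = 53.56°  ·
  (1,4): δ = 29.57°  ✓
  (1,5): δ = 76.11°  ·
  (1,6): δ = 120.95°  ·
  (2,3): δ = 90.13°  ·
  (2,4): δ = 7.01°  ✓
  (2,5): δ = 39.54°  ·
  (2,6): δ = 84.38°  ·
  (3,4): δ = 96.88°  ·
  (3,5): δ = 50.33°  ·
  (3,6): δ = 5.49°  ✓
  (4,5): δ = 133.45°  ·
  (4,6): δ = 88.62°  ·
  (5,6): δ = 135.16°  ·
antipodal pairs: 4

count = 4; pairs: (0,3), (1,4), (2,4), (3,6)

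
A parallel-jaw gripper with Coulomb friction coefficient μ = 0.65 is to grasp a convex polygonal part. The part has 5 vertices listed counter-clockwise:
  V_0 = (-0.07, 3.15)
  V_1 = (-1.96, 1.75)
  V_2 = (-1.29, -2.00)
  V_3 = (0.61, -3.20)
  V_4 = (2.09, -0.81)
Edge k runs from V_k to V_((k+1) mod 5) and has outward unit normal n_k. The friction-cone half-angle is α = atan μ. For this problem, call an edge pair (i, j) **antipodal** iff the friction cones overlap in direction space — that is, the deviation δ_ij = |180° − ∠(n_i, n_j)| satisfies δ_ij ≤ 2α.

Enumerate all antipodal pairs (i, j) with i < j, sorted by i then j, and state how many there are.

count = 4; pairs: (0,3), (1,3), (1,4), (2,4)

α = atan 0.65 = 33.02°;  2α = 66.05°
n_0 = (-0.5952, +0.8036)
n_1 = (-0.9844, -0.1759)
n_2 = (-0.5340, -0.8455)
n_3 = (+0.8502, -0.5265)
n_4 = (+0.8779, +0.4789)
  (0,1): δ = 116.40°  ·
  (0,2): δ = 68.80°  ·
  (0,3): δ = 21.70°  ✓
  (0,4): δ = 82.08°  ·
  (1,2): δ = 132.41°  ·
  (1,3): δ = 41.90°  ✓
  (1,4): δ = 18.48°  ✓
  (2,3): δ = 89.49°  ·
  (2,4): δ = 29.11°  ✓
  (3,4): δ = 119.62°  ·
antipodal pairs: 4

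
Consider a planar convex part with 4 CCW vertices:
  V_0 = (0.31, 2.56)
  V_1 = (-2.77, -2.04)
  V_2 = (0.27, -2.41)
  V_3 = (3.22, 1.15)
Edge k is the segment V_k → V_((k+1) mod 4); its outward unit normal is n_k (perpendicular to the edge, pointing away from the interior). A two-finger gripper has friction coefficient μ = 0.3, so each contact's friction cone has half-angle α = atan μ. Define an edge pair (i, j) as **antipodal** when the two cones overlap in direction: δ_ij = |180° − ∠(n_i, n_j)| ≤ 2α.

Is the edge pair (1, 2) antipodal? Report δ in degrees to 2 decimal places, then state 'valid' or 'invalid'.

α = atan 0.3 = 16.70°;  2α = 33.40°
edge 1: e_1 = (+3.04, -0.37);  n_1 = (-0.1208, -0.9927)
edge 2: e_2 = (+2.95, +3.56);  n_2 = (+0.7700, -0.6381)
∠(n_1, n_2) = 57.29°
δ = |180° − 57.29°| = 122.71°
122.71° > 2α = 33.40°  →  invalid

δ = 122.71°, invalid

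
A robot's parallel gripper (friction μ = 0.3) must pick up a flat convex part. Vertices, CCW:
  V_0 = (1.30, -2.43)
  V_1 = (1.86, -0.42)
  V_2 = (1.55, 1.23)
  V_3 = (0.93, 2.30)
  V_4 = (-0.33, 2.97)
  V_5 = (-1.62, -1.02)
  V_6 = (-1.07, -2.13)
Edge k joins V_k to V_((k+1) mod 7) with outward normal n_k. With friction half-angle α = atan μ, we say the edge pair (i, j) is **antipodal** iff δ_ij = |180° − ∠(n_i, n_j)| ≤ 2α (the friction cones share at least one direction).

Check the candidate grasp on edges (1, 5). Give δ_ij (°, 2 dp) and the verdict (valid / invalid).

δ = 15.72°, valid

α = atan 0.3 = 16.70°;  2α = 33.40°
edge 1: e_1 = (-0.31, +1.65);  n_1 = (+0.9828, +0.1846)
edge 5: e_5 = (+0.55, -1.11);  n_5 = (-0.8960, -0.4440)
∠(n_1, n_5) = 164.28°
δ = |180° − 164.28°| = 15.72°
15.72° ≤ 2α = 33.40°  →  valid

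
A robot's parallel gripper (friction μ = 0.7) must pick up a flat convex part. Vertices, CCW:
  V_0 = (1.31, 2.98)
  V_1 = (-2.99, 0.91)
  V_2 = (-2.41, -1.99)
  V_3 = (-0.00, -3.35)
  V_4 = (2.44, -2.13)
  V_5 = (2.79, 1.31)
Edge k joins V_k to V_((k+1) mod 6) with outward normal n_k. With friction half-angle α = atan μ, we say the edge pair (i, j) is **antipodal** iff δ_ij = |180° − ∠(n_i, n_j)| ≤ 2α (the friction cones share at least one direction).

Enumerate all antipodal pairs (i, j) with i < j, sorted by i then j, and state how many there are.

count = 7; pairs: (0,2), (0,3), (0,4), (1,4), (1,5), (2,4), (2,5)

α = atan 0.7 = 34.99°;  2α = 69.98°
n_0 = (-0.4338, +0.9010)
n_1 = (-0.9806, -0.1961)
n_2 = (-0.4915, -0.8709)
n_3 = (+0.4472, -0.8944)
n_4 = (+0.9949, -0.1012)
n_5 = (+0.7484, +0.6633)
  (0,1): δ = 104.40°  ·
  (0,2): δ = 55.14°  ✓
  (0,3): δ = 0.86°  ✓
  (0,4): δ = 58.48°  ✓
  (0,5): δ = 105.84°  ·
  (1,2): δ = 130.75°  ·
  (1,3): δ = 74.74°  ·
  (1,4): δ = 17.12°  ✓
  (1,5): δ = 30.24°  ✓
  (2,3): δ = 124.00°  ·
  (2,4): δ = 66.37°  ✓
  (2,5): δ = 19.02°  ✓
  (3,4): δ = 122.37°  ·
  (3,5): δ = 75.02°  ·
  (4,5): δ = 132.64°  ·
antipodal pairs: 7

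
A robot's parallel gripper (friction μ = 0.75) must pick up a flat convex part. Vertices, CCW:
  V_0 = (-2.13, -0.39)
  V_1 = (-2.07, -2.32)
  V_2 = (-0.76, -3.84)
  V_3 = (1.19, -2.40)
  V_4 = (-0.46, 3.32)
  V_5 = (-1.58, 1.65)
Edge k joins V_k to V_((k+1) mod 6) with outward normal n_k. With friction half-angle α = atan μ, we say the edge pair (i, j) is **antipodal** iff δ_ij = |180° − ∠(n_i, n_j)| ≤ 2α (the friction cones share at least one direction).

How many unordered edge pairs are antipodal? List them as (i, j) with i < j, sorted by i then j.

α = atan 0.75 = 36.87°;  2α = 73.74°
n_0 = (-0.9995, -0.0311)
n_1 = (-0.7575, -0.6528)
n_2 = (+0.5940, -0.8044)
n_3 = (+0.9608, +0.2772)
n_4 = (-0.8305, +0.5570)
n_5 = (-0.9655, +0.2603)
  (0,1): δ = 141.02°  ·
  (0,2): δ = 55.34°  ✓
  (0,3): δ = 14.31°  ✓
  (0,4): δ = 144.37°  ·
  (0,5): δ = 163.13°  ·
  (1,2): δ = 94.31°  ·
  (1,3): δ = 24.67°  ✓
  (1,4): δ = 105.40°  ·
  (1,5): δ = 124.16°  ·
  (2,3): δ = 110.35°  ·
  (2,4): δ = 19.71°  ✓
  (2,5): δ = 38.47°  ✓
  (3,4): δ = 49.94°  ✓
  (3,5): δ = 31.18°  ✓
  (4,5): δ = 161.24°  ·
antipodal pairs: 7

count = 7; pairs: (0,2), (0,3), (1,3), (2,4), (2,5), (3,4), (3,5)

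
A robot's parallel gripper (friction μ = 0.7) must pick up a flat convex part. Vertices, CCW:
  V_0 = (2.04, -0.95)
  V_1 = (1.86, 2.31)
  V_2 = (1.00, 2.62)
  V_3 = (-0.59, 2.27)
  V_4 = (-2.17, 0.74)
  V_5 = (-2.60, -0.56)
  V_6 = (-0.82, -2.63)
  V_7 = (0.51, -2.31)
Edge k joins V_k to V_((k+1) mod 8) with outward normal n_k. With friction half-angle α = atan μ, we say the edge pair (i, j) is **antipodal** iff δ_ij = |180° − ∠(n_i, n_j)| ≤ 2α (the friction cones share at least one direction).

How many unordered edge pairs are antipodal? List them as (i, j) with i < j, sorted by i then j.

count = 13; pairs: (0,3), (0,4), (0,5), (1,5), (1,6), (1,7), (2,5), (2,6), (2,7), (3,6), (3,7), (4,6), (4,7)

α = atan 0.7 = 34.99°;  2α = 69.98°
n_0 = (+0.9985, +0.0551)
n_1 = (+0.3391, +0.9407)
n_2 = (-0.2150, +0.9766)
n_3 = (-0.6956, +0.7184)
n_4 = (-0.9494, +0.3140)
n_5 = (-0.7582, -0.6520)
n_6 = (+0.2339, -0.9723)
n_7 = (+0.6644, -0.7474)
  (0,1): δ = 112.98°  ·
  (0,2): δ = 80.75°  ·
  (0,3): δ = 49.08°  ✓
  (0,4): δ = 21.46°  ✓
  (0,5): δ = 37.53°  ✓
  (0,6): δ = 100.37°  ·
  (0,7): δ = 128.47°  ·
  (1,2): δ = 147.76°  ·
  (1,3): δ = 116.10°  ·
  (1,4): δ = 88.48°  ·
  (1,5): δ = 29.49°  ✓
  (1,6): δ = 33.35°  ✓
  (1,7): δ = 61.46°  ✓
  (2,3): δ = 148.34°  ·
  (2,4): δ = 120.72°  ·
  (2,5): δ = 61.72°  ✓
  (2,6): δ = 1.11°  ✓
  (2,7): δ = 29.22°  ✓
  (3,4): δ = 152.38°  ·
  (3,5): δ = 93.39°  ·
  (3,6): δ = 30.55°  ✓
  (3,7): δ = 2.45°  ✓
  (4,5): δ = 121.01°  ·
  (4,6): δ = 58.17°  ✓
  (4,7): δ = 30.06°  ✓
  (5,6): δ = 117.16°  ·
  (5,7): δ = 89.06°  ·
  (6,7): δ = 151.89°  ·
antipodal pairs: 13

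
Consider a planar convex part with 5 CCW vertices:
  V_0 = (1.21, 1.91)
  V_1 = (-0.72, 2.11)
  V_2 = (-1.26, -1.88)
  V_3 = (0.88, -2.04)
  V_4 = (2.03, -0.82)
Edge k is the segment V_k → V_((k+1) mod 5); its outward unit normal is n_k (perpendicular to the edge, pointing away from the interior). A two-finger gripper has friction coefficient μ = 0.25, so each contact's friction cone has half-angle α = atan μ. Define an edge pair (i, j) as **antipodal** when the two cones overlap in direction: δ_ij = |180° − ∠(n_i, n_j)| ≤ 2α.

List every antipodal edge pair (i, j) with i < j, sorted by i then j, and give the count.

α = atan 0.25 = 14.04°;  2α = 28.07°
n_0 = (+0.1031, +0.9947)
n_1 = (-0.9910, +0.1341)
n_2 = (-0.0746, -0.9972)
n_3 = (+0.7277, -0.6859)
n_4 = (+0.9577, +0.2877)
  (0,1): δ = 91.79°  ·
  (0,2): δ = 1.64°  ✓
  (0,3): δ = 52.61°  ·
  (0,4): δ = 112.63°  ·
  (1,2): δ = 86.57°  ·
  (1,3): δ = 35.60°  ·
  (1,4): δ = 24.43°  ✓
  (2,3): δ = 129.03°  ·
  (2,4): δ = 69.01°  ·
  (3,4): δ = 119.97°  ·
antipodal pairs: 2

count = 2; pairs: (0,2), (1,4)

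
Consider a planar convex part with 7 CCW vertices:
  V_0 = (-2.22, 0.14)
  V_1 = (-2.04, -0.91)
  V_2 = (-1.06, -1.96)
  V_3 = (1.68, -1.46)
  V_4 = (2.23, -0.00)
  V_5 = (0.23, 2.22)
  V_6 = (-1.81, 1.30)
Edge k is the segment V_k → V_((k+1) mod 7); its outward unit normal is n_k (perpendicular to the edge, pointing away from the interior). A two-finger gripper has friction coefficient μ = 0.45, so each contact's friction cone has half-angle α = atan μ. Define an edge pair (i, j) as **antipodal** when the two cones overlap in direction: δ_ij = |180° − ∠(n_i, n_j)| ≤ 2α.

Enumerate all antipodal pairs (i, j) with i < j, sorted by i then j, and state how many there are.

count = 6; pairs: (0,3), (0,4), (1,4), (2,5), (3,5), (3,6)

α = atan 0.45 = 24.23°;  2α = 48.46°
n_0 = (-0.9856, -0.1690)
n_1 = (-0.7311, -0.6823)
n_2 = (+0.1795, -0.9838)
n_3 = (+0.9358, -0.3525)
n_4 = (+0.7430, +0.6693)
n_5 = (-0.4111, +0.9116)
n_6 = (-0.9428, +0.3332)
  (0,1): δ = 146.70°  ·
  (0,2): δ = 89.39°  ·
  (0,3): δ = 30.37°  ✓
  (0,4): δ = 32.29°  ✓
  (0,5): δ = 104.55°  ·
  (0,6): δ = 150.81°  ·
  (1,2): δ = 122.68°  ·
  (1,3): δ = 63.67°  ·
  (1,4): δ = 1.01°  ✓
  (1,5): δ = 71.25°  ·
  (1,6): δ = 117.51°  ·
  (2,3): δ = 120.98°  ·
  (2,4): δ = 58.33°  ·
  (2,5): δ = 13.93°  ✓
  (2,6): δ = 60.19°  ·
  (3,4): δ = 117.34°  ·
  (3,5): δ = 45.08°  ✓
  (3,6): δ = 1.18°  ✓
  (4,5): δ = 107.74°  ·
  (4,6): δ = 61.48°  ·
  (5,6): δ = 133.74°  ·
antipodal pairs: 6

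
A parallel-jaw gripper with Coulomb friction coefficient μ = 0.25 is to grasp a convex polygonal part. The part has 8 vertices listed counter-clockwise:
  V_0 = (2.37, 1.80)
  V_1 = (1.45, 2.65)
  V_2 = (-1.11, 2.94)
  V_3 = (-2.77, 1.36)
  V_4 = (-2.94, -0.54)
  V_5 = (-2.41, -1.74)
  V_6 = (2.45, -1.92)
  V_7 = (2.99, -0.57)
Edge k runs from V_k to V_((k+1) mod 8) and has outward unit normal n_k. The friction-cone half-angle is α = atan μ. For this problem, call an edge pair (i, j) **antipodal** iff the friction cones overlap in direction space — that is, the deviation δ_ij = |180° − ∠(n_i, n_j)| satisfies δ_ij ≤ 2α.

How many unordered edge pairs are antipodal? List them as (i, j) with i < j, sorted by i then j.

α = atan 0.25 = 14.04°;  2α = 28.07°
n_0 = (+0.6786, +0.7345)
n_1 = (+0.1126, +0.9936)
n_2 = (-0.6894, +0.7243)
n_3 = (-0.9960, +0.0891)
n_4 = (-0.9148, -0.4040)
n_5 = (-0.0370, -0.9993)
n_6 = (+0.9285, -0.3714)
n_7 = (+0.9674, +0.2531)
  (0,1): δ = 143.73°  ·
  (0,2): δ = 93.68°  ·
  (0,3): δ = 52.38°  ·
  (0,4): δ = 23.44°  ✓
  (0,5): δ = 40.61°  ·
  (0,6): δ = 110.93°  ·
  (0,7): δ = 147.40°  ·
  (1,2): δ = 129.95°  ·
  (1,3): δ = 88.65°  ·
  (1,4): δ = 59.71°  ·
  (1,5): δ = 4.34°  ✓
  (1,6): δ = 74.66°  ·
  (1,7): δ = 111.12°  ·
  (2,3): δ = 138.70°  ·
  (2,4): δ = 109.76°  ·
  (2,5): δ = 45.71°  ·
  (2,6): δ = 24.61°  ✓
  (2,7): δ = 61.07°  ·
  (3,4): δ = 151.06°  ·
  (3,5): δ = 87.01°  ·
  (3,6): δ = 16.69°  ✓
  (3,7): δ = 19.77°  ✓
  (4,5): δ = 115.95°  ·
  (4,6): δ = 45.63°  ·
  (4,7): δ = 9.17°  ✓
  (5,6): δ = 109.68°  ·
  (5,7): δ = 73.22°  ·
  (6,7): δ = 143.54°  ·
antipodal pairs: 6

count = 6; pairs: (0,4), (1,5), (2,6), (3,6), (3,7), (4,7)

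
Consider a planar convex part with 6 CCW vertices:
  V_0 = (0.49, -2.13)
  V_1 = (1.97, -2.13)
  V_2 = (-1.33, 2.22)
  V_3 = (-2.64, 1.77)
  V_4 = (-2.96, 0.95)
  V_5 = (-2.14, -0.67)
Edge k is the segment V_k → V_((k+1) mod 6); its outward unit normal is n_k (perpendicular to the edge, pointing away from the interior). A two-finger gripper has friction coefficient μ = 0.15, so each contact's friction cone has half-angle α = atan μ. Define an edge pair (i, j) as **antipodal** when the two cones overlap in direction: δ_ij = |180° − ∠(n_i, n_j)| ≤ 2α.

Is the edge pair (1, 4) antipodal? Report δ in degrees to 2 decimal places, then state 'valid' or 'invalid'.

α = atan 0.15 = 8.53°;  2α = 17.06°
edge 1: e_1 = (-3.30, +4.35);  n_1 = (+0.7967, +0.6044)
edge 4: e_4 = (+0.82, -1.62);  n_4 = (-0.8922, -0.4516)
∠(n_1, n_4) = 169.66°
δ = |180° − 169.66°| = 10.34°
10.34° ≤ 2α = 17.06°  →  valid

δ = 10.34°, valid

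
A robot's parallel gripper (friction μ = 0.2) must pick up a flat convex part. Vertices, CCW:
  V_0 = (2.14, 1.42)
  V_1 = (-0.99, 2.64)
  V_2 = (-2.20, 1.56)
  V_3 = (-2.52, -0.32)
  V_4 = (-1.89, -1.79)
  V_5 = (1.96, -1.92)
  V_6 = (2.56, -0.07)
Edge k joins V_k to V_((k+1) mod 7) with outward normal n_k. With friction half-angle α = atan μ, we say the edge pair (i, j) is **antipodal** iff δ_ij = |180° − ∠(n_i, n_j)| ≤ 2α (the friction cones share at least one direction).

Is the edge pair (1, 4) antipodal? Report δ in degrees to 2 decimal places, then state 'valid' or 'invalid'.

δ = 43.68°, invalid

α = atan 0.2 = 11.31°;  2α = 22.62°
edge 1: e_1 = (-1.21, -1.08);  n_1 = (-0.6659, +0.7460)
edge 4: e_4 = (+3.85, -0.13);  n_4 = (-0.0337, -0.9994)
∠(n_1, n_4) = 136.32°
δ = |180° − 136.32°| = 43.68°
43.68° > 2α = 22.62°  →  invalid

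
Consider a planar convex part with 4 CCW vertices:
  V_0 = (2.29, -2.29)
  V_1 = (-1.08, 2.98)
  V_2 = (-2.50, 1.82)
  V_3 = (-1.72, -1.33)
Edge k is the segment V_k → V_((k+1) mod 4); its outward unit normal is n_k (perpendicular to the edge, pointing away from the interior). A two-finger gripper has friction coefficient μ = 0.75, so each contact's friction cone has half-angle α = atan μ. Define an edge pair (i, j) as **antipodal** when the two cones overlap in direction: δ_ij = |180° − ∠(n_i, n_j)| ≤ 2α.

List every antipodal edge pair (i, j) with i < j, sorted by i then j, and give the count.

α = atan 0.75 = 36.87°;  2α = 73.74°
n_0 = (+0.8425, +0.5387)
n_1 = (-0.6326, +0.7744)
n_2 = (-0.9707, -0.2404)
n_3 = (-0.2328, -0.9725)
  (0,1): δ = 83.35°  ·
  (0,2): δ = 18.69°  ✓
  (0,3): δ = 43.94°  ✓
  (1,2): δ = 115.34°  ·
  (1,3): δ = 52.71°  ✓
  (2,3): δ = 117.37°  ·
antipodal pairs: 3

count = 3; pairs: (0,2), (0,3), (1,3)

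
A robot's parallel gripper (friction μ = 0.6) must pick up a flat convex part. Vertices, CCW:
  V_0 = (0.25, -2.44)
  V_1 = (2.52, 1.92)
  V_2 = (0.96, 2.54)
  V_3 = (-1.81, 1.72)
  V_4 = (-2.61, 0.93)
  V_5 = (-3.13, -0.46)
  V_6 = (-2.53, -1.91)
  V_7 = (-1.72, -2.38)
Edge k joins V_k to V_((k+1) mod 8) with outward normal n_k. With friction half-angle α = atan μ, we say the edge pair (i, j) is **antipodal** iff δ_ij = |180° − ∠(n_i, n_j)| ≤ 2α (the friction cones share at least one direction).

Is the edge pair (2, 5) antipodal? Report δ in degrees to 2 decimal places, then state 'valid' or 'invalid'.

α = atan 0.6 = 30.96°;  2α = 61.93°
edge 2: e_2 = (-2.77, -0.82);  n_2 = (-0.2839, +0.9589)
edge 5: e_5 = (+0.60, -1.45);  n_5 = (-0.9240, -0.3824)
∠(n_2, n_5) = 95.99°
δ = |180° − 95.99°| = 84.01°
84.01° > 2α = 61.93°  →  invalid

δ = 84.01°, invalid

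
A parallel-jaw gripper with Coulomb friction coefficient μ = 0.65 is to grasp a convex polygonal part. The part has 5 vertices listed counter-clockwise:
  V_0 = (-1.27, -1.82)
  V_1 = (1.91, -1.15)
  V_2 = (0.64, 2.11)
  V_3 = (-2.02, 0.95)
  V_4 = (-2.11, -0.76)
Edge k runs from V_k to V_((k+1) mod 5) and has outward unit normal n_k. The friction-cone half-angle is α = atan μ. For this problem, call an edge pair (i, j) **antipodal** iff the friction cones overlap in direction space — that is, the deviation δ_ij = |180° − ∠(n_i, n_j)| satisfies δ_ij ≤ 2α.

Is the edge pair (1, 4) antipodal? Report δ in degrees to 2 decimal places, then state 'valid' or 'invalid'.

δ = 17.11°, valid

α = atan 0.65 = 33.02°;  2α = 66.05°
edge 1: e_1 = (-1.27, +3.26);  n_1 = (+0.9318, +0.3630)
edge 4: e_4 = (+0.84, -1.06);  n_4 = (-0.7837, -0.6211)
∠(n_1, n_4) = 162.89°
δ = |180° − 162.89°| = 17.11°
17.11° ≤ 2α = 66.05°  →  valid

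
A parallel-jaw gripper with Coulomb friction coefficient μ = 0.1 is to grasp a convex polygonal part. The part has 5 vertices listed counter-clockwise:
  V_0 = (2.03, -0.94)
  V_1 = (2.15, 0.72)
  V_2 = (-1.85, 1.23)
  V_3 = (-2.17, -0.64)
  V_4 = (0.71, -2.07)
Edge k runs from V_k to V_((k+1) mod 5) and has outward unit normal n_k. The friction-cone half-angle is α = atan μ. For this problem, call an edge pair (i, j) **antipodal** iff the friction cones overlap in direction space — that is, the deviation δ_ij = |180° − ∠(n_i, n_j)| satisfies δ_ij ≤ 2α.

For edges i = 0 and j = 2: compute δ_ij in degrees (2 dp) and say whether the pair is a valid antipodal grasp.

δ = 5.58°, valid

α = atan 0.1 = 5.71°;  2α = 11.42°
edge 0: e_0 = (+0.12, +1.66);  n_0 = (+0.9974, -0.0721)
edge 2: e_2 = (-0.32, -1.87);  n_2 = (-0.9857, +0.1687)
∠(n_0, n_2) = 174.42°
δ = |180° − 174.42°| = 5.58°
5.58° ≤ 2α = 11.42°  →  valid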